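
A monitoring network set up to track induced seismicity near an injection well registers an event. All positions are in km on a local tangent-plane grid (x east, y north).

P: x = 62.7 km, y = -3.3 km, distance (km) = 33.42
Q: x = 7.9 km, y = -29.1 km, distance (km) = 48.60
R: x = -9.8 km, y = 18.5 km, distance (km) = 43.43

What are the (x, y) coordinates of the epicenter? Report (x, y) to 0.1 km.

Circle about each station: (x − 62.7)² + (y + 3.3)² = 33.42²; (x − 7.9)² + (y + 29.1)² = 48.60²; (x + 9.8)² + (y − 18.5)² = 43.43².
Subtracting the P equation from the Q and R equations removes the quadratic terms:
-109.6 x − 51.6 y = -4278.02
-145.0 x + 43.6 y = -4273.16
Solving the 2×2 system: x ≈ 33.2, y ≈ 12.4 km.
Check against P (with the unrounded x, y): √((x − 62.7)²+(y + 3.3)²) = 33.42 ≈ 33.42 km. ✓

x ≈ 33.2 km, y ≈ 12.4 km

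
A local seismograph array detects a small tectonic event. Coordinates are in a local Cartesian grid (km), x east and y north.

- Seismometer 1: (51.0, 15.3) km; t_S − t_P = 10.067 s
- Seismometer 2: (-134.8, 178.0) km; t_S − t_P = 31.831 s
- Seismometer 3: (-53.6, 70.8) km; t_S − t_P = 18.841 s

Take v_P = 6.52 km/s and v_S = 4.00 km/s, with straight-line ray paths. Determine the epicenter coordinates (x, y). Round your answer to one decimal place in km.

x ≈ 58.7 km, y ≈ -88.6 km

Distance from S−P lag: d = Δt · v_P v_S / (v_P − v_S) = Δt · (6.52·4.00)/(6.52−4.00) ≈ 10.3492·Δt.
So d_Seismometer 1 = 104.19, d_Seismometer 2 = 329.43, d_Seismometer 3 = 194.99 km.
Circle about each station: (x − 51.0)² + (y − 15.3)² = 104.19²; (x + 134.8)² + (y − 178.0)² = 329.43²; (x + 53.6)² + (y − 70.8)² = 194.99².
Subtracting the Seismometer 1 equation from the Seismometer 2 and Seismometer 3 equations removes the quadratic terms:
-371.6 x + 325.4 y = -50648.62
-209.2 x + 111.0 y = -22115.03
Solving the 2×2 system: x ≈ 58.7, y ≈ -88.6 km.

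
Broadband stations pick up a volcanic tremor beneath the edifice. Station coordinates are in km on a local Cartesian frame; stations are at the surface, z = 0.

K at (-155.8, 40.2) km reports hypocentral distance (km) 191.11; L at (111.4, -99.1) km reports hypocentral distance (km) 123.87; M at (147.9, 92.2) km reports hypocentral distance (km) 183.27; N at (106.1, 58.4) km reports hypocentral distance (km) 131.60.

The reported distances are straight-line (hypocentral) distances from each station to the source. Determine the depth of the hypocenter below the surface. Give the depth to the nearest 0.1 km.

Each station gives a sphere (x−x_i)² + (y−y_i)² + z² = d_i² (stations at z=0).
Subtracting the K sphere from L and M: z² cancels, leaving linear equations in x and y:
534.4 x − 278.6 y = 17520.35
607.4 x + 104.0 y = 7420.71
Solving: x ≈ 17.302, y ≈ -29.699 km (keep extra digits for the depth step; rounded: 17.3, -29.7).
Then from the K sphere: z² = 191.11² − (x + 155.8)² − (y − 40.2)² with x = 17.302, y = -29.699, so z ≈ 40.901 ≈ 40.9 km.

depth ≈ 40.9 km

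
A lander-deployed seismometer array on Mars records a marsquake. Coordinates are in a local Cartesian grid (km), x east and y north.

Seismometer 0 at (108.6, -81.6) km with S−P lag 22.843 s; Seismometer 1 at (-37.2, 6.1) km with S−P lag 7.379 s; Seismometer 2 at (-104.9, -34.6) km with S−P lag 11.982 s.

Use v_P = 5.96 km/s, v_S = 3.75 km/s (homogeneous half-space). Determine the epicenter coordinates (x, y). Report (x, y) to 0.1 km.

(-58.9, 77.5)

Distance from S−P lag: d = Δt · v_P v_S / (v_P − v_S) = Δt · (5.96·3.75)/(5.96−3.75) ≈ 10.1131·Δt.
So d_Seismometer 0 = 231.01, d_Seismometer 1 = 74.62, d_Seismometer 2 = 121.18 km.
Circle about each station: (x − 108.6)² + (y + 81.6)² = 231.01²; (x + 37.2)² + (y − 6.1)² = 74.62²; (x + 104.9)² + (y + 34.6)² = 121.18².
Subtracting the Seismometer 0 equation from the Seismometer 1 and Seismometer 2 equations removes the quadratic terms:
-291.6 x + 175.4 y = 30766.01
-427.0 x + 94.0 y = 32429.68
Solving the 2×2 system: x ≈ -58.9, y ≈ 77.5 km.
Check against Seismometer 0 (with the unrounded x, y): √((x − 108.6)²+(y + 81.6)²) = 231.01 ≈ 231.01 km. ✓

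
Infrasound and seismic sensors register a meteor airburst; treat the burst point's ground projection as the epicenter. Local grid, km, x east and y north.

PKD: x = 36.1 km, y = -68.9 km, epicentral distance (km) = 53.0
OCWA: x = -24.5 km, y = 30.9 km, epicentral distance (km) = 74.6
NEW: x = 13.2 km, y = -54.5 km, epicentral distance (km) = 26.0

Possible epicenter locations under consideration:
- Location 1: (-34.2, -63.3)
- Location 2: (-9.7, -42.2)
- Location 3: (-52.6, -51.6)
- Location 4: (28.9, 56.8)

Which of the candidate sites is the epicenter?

For each candidate, compare |candidate − station| to the reported distance:
Location 1: residuals PKD 17.5, OCWA 20.1, NEW 22.2 → max 22.2 km
Location 2: residuals PKD 0.0, OCWA 0.0, NEW 0.0 → max 0.0 km
Location 3: residuals PKD 37.4, OCWA 12.6, NEW 39.9 → max 39.9 km
Location 4: residuals PKD 72.9, OCWA 15.3, NEW 86.4 → max 86.4 km
Only Location 2 has all residuals ≈ 0.

Location 2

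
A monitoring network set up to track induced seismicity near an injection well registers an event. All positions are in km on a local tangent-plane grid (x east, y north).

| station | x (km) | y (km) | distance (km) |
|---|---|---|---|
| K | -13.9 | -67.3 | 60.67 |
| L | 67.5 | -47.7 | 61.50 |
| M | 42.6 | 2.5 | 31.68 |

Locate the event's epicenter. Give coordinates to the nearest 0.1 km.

Circle about each station: (x + 13.9)² + (y + 67.3)² = 60.67²; (x − 67.5)² + (y + 47.7)² = 61.50²; (x − 42.6)² + (y − 2.5)² = 31.68².
Subtracting the K equation from the L and M equations removes the quadratic terms:
162.8 x + 39.2 y = 2007.64
113.0 x + 139.6 y = -224.26
Solving the 2×2 system: x ≈ 15.8, y ≈ -14.4 km.

15.8 km east, -14.4 km north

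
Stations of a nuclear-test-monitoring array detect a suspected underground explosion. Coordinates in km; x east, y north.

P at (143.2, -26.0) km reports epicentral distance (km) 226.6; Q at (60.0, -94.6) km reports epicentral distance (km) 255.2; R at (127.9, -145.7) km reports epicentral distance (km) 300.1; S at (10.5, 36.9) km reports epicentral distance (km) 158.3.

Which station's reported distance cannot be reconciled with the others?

Solve using three stations at a time. Using Q, R, S (subtract circle equations pairwise → linear system) gives (x, y) ≈ (116.8, 154.2).
Distances from that point to each station vs reported:
  P: calculated 182.1 vs reported 226.6 → residual 44.5 km
  Q: calculated 255.2 vs reported 255.2 → residual 0.0 km
  R: calculated 300.1 vs reported 300.1 → residual 0.0 km
  S: calculated 158.3 vs reported 158.3 → residual 0.0 km
Q, R, S are mutually consistent (residuals ≈ 0); P is off by 44.5 km.

P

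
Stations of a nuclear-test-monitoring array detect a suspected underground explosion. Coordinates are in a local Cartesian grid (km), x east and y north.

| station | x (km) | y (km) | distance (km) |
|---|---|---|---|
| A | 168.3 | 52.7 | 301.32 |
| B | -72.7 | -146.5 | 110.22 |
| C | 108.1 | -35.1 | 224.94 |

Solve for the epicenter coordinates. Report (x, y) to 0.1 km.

-116.6 km east, -45.4 km north

Circle about each station: (x − 168.3)² + (y − 52.7)² = 301.32²; (x + 72.7)² + (y + 146.5)² = 110.22²; (x − 108.1)² + (y + 35.1)² = 224.94².
Subtracting pairs of circle equations eliminates x²+y² and gives linear equations (the radical axes):
-482.0 x − 398.4 y = 74290.65
-120.4 x − 175.6 y = 22011.18
Solving the 2×2 system: x ≈ -116.6, y ≈ -45.4 km.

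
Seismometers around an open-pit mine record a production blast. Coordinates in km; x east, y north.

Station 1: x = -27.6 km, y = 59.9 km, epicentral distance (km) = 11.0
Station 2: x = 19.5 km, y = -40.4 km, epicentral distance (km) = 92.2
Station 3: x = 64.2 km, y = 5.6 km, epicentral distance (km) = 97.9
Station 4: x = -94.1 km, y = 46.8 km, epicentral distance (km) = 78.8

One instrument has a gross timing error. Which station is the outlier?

Station 2

Solve using three stations at a time. Using Station 1, Station 3, Station 4 (subtract circle equations pairwise → linear system) gives (x, y) ≈ (-16.6, 60.9).
Distances from that point to each station vs reported:
  Station 1: calculated 11.1 vs reported 11.0 → residual 0.1 km
  Station 2: calculated 107.6 vs reported 92.2 → residual 15.4 km
  Station 3: calculated 97.9 vs reported 97.9 → residual 0.0 km
  Station 4: calculated 78.8 vs reported 78.8 → residual 0.0 km
Station 1, Station 3, Station 4 are mutually consistent (residuals ≈ 0); Station 2 is off by 15.4 km.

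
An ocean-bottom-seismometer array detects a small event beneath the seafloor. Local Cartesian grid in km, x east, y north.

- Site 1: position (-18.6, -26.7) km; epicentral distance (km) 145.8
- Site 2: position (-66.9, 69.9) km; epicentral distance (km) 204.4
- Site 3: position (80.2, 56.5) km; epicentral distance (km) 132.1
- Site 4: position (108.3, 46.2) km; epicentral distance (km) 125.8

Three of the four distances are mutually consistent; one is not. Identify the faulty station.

Solve using three stations at a time. Using Site 2, Site 3, Site 4 (subtract circle equations pairwise → linear system) gives (x, y) ≈ (76.7, -75.3).
Distances from that point to each station vs reported:
  Site 1: calculated 107.0 vs reported 145.8 → residual 38.8 km
  Site 2: calculated 204.3 vs reported 204.4 → residual 0.1 km
  Site 3: calculated 131.9 vs reported 132.1 → residual 0.2 km
  Site 4: calculated 125.6 vs reported 125.8 → residual 0.2 km
Site 2, Site 3, Site 4 are mutually consistent (residuals ≈ 0); Site 1 is off by 38.8 km.

Site 1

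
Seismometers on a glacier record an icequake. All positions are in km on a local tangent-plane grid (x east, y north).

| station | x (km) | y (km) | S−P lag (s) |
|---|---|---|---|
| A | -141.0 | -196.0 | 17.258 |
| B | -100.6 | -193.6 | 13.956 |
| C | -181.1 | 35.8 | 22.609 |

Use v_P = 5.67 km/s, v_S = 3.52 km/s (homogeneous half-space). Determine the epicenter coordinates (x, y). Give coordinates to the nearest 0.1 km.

(-16.8, -94.8)

Distance from S−P lag: d = Δt · v_P v_S / (v_P − v_S) = Δt · (5.67·3.52)/(5.67−3.52) ≈ 9.2830·Δt.
So d_A = 160.21, d_B = 129.55, d_C = 209.88 km.
Circle about each station: (x + 141.0)² + (y + 196.0)² = 160.21²; (x + 100.6)² + (y + 193.6)² = 129.55²; (x + 181.1)² + (y − 35.8)² = 209.88².
Subtracting pairs of circle equations eliminates x²+y² and gives linear equations (the radical axes):
80.8 x + 4.8 y = -1811.64
-80.2 x + 463.6 y = -42600.52
Solving the 2×2 system: x ≈ -16.8, y ≈ -94.8 km.
Check against A (with the unrounded x, y): √((x + 141.0)²+(y + 196.0)²) = 160.22 ≈ 160.21 km. ✓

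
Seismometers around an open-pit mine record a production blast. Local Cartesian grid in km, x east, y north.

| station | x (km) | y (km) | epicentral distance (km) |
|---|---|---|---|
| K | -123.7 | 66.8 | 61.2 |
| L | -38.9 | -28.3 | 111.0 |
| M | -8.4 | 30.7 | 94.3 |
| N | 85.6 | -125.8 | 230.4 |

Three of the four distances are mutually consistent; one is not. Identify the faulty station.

Solve using three stations at a time. Using K, M, N (subtract circle equations pairwise → linear system) gives (x, y) ≈ (-100.5, 10.1).
Distances from that point to each station vs reported:
  K: calculated 61.3 vs reported 61.2 → residual 0.1 km
  L: calculated 72.6 vs reported 111.0 → residual 38.4 km
  M: calculated 94.3 vs reported 94.3 → residual 0.0 km
  N: calculated 230.4 vs reported 230.4 → residual 0.0 km
K, M, N are mutually consistent (residuals ≈ 0); L is off by 38.4 km.

L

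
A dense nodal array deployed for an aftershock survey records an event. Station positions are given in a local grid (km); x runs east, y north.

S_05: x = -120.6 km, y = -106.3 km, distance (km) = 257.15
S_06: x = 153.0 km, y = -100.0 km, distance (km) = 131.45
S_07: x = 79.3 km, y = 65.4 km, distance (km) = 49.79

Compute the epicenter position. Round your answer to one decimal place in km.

Circle about each station: (x + 120.6)² + (y + 106.3)² = 257.15²; (x − 153.0)² + (y + 100.0)² = 131.45²; (x − 79.3)² + (y − 65.4)² = 49.79².
Subtracting the S_05 equation from the S_06 and S_07 equations removes the quadratic terms:
547.2 x + 12.6 y = 56411.97
399.8 x + 343.4 y = 48368.68
Solving the 2×2 system: x ≈ 102.6, y ≈ 21.4 km.

(102.6, 21.4)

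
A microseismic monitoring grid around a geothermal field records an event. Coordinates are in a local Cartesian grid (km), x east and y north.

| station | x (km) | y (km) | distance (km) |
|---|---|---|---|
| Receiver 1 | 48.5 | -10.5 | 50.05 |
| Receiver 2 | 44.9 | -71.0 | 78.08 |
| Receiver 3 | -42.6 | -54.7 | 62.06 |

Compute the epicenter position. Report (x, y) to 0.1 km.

Circle about each station: (x − 48.5)² + (y + 10.5)² = 50.05²; (x − 44.9)² + (y + 71.0)² = 78.08²; (x + 42.6)² + (y + 54.7)² = 62.06².
Subtracting the Receiver 1 equation from the Receiver 2 and Receiver 3 equations removes the quadratic terms:
-7.2 x − 121.0 y = 1003.03
-182.2 x − 88.4 y = 997.91
Solving the 2×2 system: x ≈ -1.5, y ≈ -8.2 km.

x ≈ -1.5 km, y ≈ -8.2 km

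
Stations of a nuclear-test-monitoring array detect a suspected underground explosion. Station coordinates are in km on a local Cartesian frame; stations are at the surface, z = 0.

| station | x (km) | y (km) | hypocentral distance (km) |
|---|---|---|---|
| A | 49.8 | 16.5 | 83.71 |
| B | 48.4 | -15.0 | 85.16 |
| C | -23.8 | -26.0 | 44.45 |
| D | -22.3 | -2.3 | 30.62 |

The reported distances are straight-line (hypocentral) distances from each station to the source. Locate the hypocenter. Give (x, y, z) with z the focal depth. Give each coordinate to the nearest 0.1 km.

(-28.6, 8.1, 28.1)

Each station gives a sphere (x−x_i)² + (y−y_i)² + z² = d_i² (stations at z=0).
Subtracting the A sphere from B and C: z² cancels, leaving linear equations in x and y:
-2.8 x − 63.0 y = -429.59
-147.2 x − 85.0 y = 3521.71
Solving: x ≈ -28.596, y ≈ 8.090 km (keep extra digits for the depth step; rounded: -28.6, 8.1).
Then from the A sphere: z² = 83.71² − (x − 49.8)² − (y − 16.5)² with x = -28.596, y = 8.090, so z ≈ 28.119 ≈ 28.1 km.
Check against D (with the unrounded solution): distance 30.63 ≈ 30.62 km. ✓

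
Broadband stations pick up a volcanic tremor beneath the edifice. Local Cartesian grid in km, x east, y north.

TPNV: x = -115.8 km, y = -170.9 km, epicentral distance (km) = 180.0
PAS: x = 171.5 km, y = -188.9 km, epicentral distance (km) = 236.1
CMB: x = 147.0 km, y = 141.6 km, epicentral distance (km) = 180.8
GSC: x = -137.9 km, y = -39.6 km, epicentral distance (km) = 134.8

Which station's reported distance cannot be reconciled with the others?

Solve using three stations at a time. Using TPNV, PAS, GSC (subtract circle equations pairwise → linear system) gives (x, y) ≈ (-3.4, -30.3).
Distances from that point to each station vs reported:
  TPNV: calculated 180.0 vs reported 180.0 → residual 0.0 km
  PAS: calculated 236.1 vs reported 236.1 → residual 0.0 km
  CMB: calculated 228.4 vs reported 180.8 → residual 47.6 km
  GSC: calculated 134.8 vs reported 134.8 → residual 0.0 km
TPNV, PAS, GSC are mutually consistent (residuals ≈ 0); CMB is off by 47.6 km.

CMB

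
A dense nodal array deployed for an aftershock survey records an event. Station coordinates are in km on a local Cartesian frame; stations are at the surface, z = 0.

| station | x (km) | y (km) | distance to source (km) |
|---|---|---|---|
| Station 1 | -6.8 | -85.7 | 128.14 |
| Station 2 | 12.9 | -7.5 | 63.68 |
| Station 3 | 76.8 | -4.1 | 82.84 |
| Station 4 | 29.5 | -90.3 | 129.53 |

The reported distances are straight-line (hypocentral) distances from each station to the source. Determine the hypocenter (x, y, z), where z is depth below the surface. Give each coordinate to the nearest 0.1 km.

Each station gives a sphere (x−x_i)² + (y−y_i)² + z² = d_i² (stations at z=0).
Subtracting the Station 1 sphere from Station 2 and Station 3: z² cancels, leaving linear equations in x and y:
39.4 x + 156.4 y = 5196.65
167.2 x + 163.2 y = 8081.71
Solving: x ≈ 21.090, y ≈ 27.914 km (keep extra digits for the depth step; rounded: 21.1, 27.9).
Then from the Station 1 sphere: z² = 128.14² − (x + 6.8)² − (y + 85.7)² with x = 21.090, y = 27.914, so z ≈ 52.286 ≈ 52.3 km.

x ≈ 21.1 km, y ≈ 27.9 km, depth ≈ 52.3 km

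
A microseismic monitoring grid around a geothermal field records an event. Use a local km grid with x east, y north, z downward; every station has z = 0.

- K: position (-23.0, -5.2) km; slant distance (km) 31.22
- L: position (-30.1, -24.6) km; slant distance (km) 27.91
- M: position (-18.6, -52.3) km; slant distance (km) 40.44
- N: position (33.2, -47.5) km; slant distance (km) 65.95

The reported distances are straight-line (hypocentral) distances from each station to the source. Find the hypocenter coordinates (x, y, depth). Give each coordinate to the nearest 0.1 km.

Each station gives a sphere (x−x_i)² + (y−y_i)² + z² = d_i² (stations at z=0).
Subtracting the K sphere from L and M: z² cancels, leaving linear equations in x and y:
-14.2 x − 38.8 y = 1150.85
8.8 x − 94.2 y = 1864.50
Solving: x ≈ -21.480, y ≈ -21.800 km (keep extra digits for the depth step; rounded: -21.5, -21.8).
Then from the K sphere: z² = 31.22² − (x + 23.0)² − (y + 5.2)² with x = -21.480, y = -21.800, so z ≈ 26.397 ≈ 26.4 km.

(-21.5, -21.8, 26.4)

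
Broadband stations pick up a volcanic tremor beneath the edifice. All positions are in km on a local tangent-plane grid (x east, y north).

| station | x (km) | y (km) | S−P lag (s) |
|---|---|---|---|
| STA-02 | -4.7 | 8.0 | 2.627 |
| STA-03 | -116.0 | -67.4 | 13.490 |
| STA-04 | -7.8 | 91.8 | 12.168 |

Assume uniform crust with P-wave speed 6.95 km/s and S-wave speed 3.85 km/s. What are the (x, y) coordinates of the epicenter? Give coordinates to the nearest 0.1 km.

(-13.0, -13.1)

Distance from S−P lag: d = Δt · v_P v_S / (v_P − v_S) = Δt · (6.95·3.85)/(6.95−3.85) ≈ 8.6315·Δt.
So d_STA-02 = 22.67, d_STA-03 = 116.44, d_STA-04 = 105.03 km.
Circle about each station: (x + 4.7)² + (y − 8.0)² = 22.67²; (x + 116.0)² + (y + 67.4)² = 116.44²; (x + 7.8)² + (y − 91.8)² = 105.03².
Subtracting the STA-02 equation from the STA-03 and STA-04 equations removes the quadratic terms:
-222.6 x − 150.8 y = 4868.33
-6.2 x + 167.6 y = -2115.38
Solving the 2×2 system: x ≈ -13.0, y ≈ -13.1 km.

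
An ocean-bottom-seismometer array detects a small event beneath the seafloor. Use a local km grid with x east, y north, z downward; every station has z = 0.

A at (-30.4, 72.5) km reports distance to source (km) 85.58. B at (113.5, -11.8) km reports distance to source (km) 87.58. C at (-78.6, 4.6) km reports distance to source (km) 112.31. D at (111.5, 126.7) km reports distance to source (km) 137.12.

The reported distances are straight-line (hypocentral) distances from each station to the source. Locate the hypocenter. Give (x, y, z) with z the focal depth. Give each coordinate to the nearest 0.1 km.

(32.0, 16.1, 15.8)

Each station gives a sphere (x−x_i)² + (y−y_i)² + z² = d_i² (stations at z=0).
Subtracting the A sphere from B and C: z² cancels, leaving linear equations in x and y:
287.8 x − 168.6 y = 6494.76
-96.4 x − 135.8 y = -5270.89
Solving: x ≈ 31.998, y ≈ 16.099 km (keep extra digits for the depth step; rounded: 32.0, 16.1).
Then from the A sphere: z² = 85.58² − (x + 30.4)² − (y − 72.5)² with x = 31.998, y = 16.099, so z ≈ 15.791 ≈ 15.8 km.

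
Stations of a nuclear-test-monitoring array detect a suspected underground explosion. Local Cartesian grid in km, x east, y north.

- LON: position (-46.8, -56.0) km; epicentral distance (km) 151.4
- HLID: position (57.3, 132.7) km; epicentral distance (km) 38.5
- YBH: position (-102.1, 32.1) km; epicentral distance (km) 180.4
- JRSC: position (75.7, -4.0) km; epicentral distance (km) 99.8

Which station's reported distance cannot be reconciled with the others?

LON

Solve using three stations at a time. Using HLID, YBH, JRSC (subtract circle equations pairwise → linear system) gives (x, y) ≈ (66.8, 95.4).
Distances from that point to each station vs reported:
  LON: calculated 189.3 vs reported 151.4 → residual 37.9 km
  HLID: calculated 38.5 vs reported 38.5 → residual 0.0 km
  YBH: calculated 180.4 vs reported 180.4 → residual 0.0 km
  JRSC: calculated 99.8 vs reported 99.8 → residual 0.0 km
HLID, YBH, JRSC are mutually consistent (residuals ≈ 0); LON is off by 37.9 km.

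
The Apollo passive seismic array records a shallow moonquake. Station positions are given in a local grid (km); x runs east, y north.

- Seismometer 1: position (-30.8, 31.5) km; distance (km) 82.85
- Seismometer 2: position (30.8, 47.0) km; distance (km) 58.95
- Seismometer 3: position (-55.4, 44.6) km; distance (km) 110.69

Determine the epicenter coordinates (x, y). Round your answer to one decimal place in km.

40.2 km east, -11.2 km north

Circle about each station: (x + 30.8)² + (y − 31.5)² = 82.85²; (x − 30.8)² + (y − 47.0)² = 58.95²; (x + 55.4)² + (y − 44.6)² = 110.69².
Subtracting pairs of circle equations eliminates x²+y² and gives linear equations (the radical axes):
123.2 x + 31.0 y = 4605.77
-49.2 x + 26.2 y = -2270.72
Solving the 2×2 system: x ≈ 40.2, y ≈ -11.2 km.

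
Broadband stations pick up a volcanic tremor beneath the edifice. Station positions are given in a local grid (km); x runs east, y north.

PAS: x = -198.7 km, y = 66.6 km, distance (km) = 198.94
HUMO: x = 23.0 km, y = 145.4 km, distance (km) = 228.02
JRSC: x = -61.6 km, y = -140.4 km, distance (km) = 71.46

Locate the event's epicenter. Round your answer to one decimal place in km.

-53.5 km east, -69.4 km north

Circle about each station: (x + 198.7)² + (y − 66.6)² = 198.94²; (x − 23.0)² + (y − 145.4)² = 228.02²; (x + 61.6)² + (y + 140.4)² = 71.46².
Subtracting the PAS equation from the HUMO and JRSC equations removes the quadratic terms:
443.4 x + 157.6 y = -34663.09
274.2 x − 414.0 y = 14060.06
Solving the 2×2 system: x ≈ -53.5, y ≈ -69.4 km.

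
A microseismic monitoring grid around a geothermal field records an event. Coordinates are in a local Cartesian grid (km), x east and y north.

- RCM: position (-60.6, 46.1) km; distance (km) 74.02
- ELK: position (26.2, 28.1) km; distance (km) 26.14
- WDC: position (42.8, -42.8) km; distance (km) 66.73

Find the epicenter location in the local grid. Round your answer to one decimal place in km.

Circle about each station: (x + 60.6)² + (y − 46.1)² = 74.02²; (x − 26.2)² + (y − 28.1)² = 26.14²; (x − 42.8)² + (y + 42.8)² = 66.73².
Subtracting pairs of circle equations eliminates x²+y² and gives linear equations (the radical axes):
173.6 x − 36.0 y = 474.14
206.8 x − 177.8 y = -1107.82
Solving the 2×2 system: x ≈ 5.3, y ≈ 12.4 km.

x ≈ 5.3 km, y ≈ 12.4 km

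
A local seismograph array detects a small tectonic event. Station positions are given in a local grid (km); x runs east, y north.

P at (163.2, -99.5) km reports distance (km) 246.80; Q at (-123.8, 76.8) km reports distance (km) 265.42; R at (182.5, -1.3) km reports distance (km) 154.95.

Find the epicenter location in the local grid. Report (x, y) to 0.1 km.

x ≈ 132.6 km, y ≈ 145.4 km

Circle about each station: (x − 163.2)² + (y + 99.5)² = 246.80²; (x + 123.8)² + (y − 76.8)² = 265.42²; (x − 182.5)² + (y + 1.3)² = 154.95².
Subtracting pairs of circle equations eliminates x²+y² and gives linear equations (the radical axes):
-574.0 x + 352.6 y = -24847.35
38.6 x + 196.4 y = 33674.19
Solving the 2×2 system: x ≈ 132.6, y ≈ 145.4 km.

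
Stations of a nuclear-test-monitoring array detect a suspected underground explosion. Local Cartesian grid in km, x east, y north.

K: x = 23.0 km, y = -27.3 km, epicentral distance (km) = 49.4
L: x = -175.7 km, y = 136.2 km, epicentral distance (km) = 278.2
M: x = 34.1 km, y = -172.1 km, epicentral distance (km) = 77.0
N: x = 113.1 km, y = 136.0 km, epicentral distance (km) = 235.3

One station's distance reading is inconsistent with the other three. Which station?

M

Solve using three stations at a time. Using K, L, N (subtract circle equations pairwise → linear system) gives (x, y) ≈ (6.7, -73.8).
Distances from that point to each station vs reported:
  K: calculated 49.3 vs reported 49.4 → residual 0.1 km
  L: calculated 278.2 vs reported 278.2 → residual 0.0 km
  M: calculated 102.0 vs reported 77.0 → residual 25.0 km
  N: calculated 235.3 vs reported 235.3 → residual 0.0 km
K, L, N are mutually consistent (residuals ≈ 0); M is off by 25.0 km.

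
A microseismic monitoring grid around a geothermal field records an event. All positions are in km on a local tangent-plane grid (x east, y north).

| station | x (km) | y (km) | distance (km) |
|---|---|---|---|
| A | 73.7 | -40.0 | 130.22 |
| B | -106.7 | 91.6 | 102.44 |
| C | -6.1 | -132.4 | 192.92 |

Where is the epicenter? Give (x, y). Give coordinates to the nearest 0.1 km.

x ≈ -9.1 km, y ≈ 60.5 km

Circle about each station: (x − 73.7)² + (y + 40.0)² = 130.22²; (x + 106.7)² + (y − 91.6)² = 102.44²; (x + 6.1)² + (y + 132.4)² = 192.92².
Subtracting the A equation from the B and C equations removes the quadratic terms:
-360.8 x + 263.2 y = 19207.05
-159.6 x − 184.8 y = -9725.60
Solving the 2×2 system: x ≈ -9.1, y ≈ 60.5 km.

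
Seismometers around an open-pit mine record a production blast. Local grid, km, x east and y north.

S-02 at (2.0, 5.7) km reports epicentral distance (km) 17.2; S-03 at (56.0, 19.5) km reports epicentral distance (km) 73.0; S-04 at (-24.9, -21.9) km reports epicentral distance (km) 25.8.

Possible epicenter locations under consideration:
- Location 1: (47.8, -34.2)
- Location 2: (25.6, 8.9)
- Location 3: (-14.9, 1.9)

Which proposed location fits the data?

For each candidate, compare |candidate − station| to the reported distance:
Location 1: residuals S-02 43.5, S-03 18.7, S-04 47.9 → max 47.9 km
Location 2: residuals S-02 6.6, S-03 40.8, S-04 33.4 → max 40.8 km
Location 3: residuals S-02 0.1, S-03 0.1, S-04 0.0 → max 0.1 km
Only Location 3 has all residuals ≈ 0.

Location 3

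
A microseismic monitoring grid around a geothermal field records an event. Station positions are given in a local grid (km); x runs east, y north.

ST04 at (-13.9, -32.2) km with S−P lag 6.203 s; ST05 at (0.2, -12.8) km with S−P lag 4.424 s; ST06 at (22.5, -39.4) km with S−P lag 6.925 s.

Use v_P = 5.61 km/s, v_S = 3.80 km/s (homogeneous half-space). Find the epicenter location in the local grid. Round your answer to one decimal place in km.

Distance from S−P lag: d = Δt · v_P v_S / (v_P − v_S) = Δt · (5.61·3.80)/(5.61−3.80) ≈ 11.7779·Δt.
So d_ST04 = 73.06, d_ST05 = 52.11, d_ST06 = 81.56 km.
Circle about each station: (x + 13.9)² + (y + 32.2)² = 73.06²; (x − 0.2)² + (y + 12.8)² = 52.11²; (x − 22.5)² + (y + 39.4)² = 81.56².
Subtracting pairs of circle equations eliminates x²+y² and gives linear equations (the radical axes):
28.2 x + 38.8 y = 1556.14
72.8 x − 14.4 y = -485.71
Solving the 2×2 system: x ≈ 1.1, y ≈ 39.3 km.

x ≈ 1.1 km, y ≈ 39.3 km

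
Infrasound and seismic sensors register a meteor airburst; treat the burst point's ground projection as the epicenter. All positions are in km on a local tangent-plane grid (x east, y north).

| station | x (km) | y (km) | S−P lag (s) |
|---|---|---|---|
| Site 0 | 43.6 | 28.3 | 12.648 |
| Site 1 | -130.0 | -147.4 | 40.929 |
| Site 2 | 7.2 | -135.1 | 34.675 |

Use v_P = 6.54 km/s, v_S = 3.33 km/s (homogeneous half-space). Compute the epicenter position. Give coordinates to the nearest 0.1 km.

(-3.7, 99.9)

Distance from S−P lag: d = Δt · v_P v_S / (v_P − v_S) = Δt · (6.54·3.33)/(6.54−3.33) ≈ 6.7845·Δt.
So d_Site 0 = 85.81, d_Site 1 = 277.68, d_Site 2 = 235.25 km.
Circle about each station: (x − 43.6)² + (y − 28.3)² = 85.81²; (x + 130.0)² + (y + 147.4)² = 277.68²; (x − 7.2)² + (y + 135.1)² = 235.25².
Subtracting the Site 0 equation from the Site 1 and Site 2 equations removes the quadratic terms:
-347.2 x − 351.4 y = -33817.92
-72.8 x − 326.8 y = -32377.21
Solving the 2×2 system: x ≈ -3.7, y ≈ 99.9 km.
Check against Site 0 (with the unrounded x, y): √((x − 43.6)²+(y − 28.3)²) = 85.82 ≈ 85.81 km. ✓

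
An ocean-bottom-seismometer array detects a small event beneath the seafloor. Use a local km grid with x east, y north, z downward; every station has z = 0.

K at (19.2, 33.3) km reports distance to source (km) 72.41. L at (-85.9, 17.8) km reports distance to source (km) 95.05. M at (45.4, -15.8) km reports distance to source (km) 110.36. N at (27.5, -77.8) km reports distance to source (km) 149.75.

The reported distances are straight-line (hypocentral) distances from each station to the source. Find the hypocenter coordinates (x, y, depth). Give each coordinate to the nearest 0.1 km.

x ≈ -19.2 km, y ≈ 51.9 km, depth ≈ 58.5 km

Each station gives a sphere (x−x_i)² + (y−y_i)² + z² = d_i² (stations at z=0).
Subtracting the K sphere from L and M: z² cancels, leaving linear equations in x and y:
-210.2 x − 31.0 y = 2426.83
52.4 x − 98.2 y = -6102.85
Solving: x ≈ -19.200, y ≈ 51.902 km (keep extra digits for the depth step; rounded: -19.2, 51.9).
Then from the K sphere: z² = 72.41² − (x − 19.2)² − (y − 33.3)² with x = -19.200, y = 51.902, so z ≈ 58.503 ≈ 58.5 km.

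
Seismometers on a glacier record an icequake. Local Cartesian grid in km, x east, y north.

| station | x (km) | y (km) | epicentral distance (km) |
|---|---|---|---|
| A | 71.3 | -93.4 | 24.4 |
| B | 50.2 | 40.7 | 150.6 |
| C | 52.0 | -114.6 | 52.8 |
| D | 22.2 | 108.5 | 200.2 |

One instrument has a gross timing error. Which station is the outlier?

B

Solve using three stations at a time. Using A, C, D (subtract circle equations pairwise → linear system) gives (x, y) ≈ (91.4, -79.4).
Distances from that point to each station vs reported:
  A: calculated 24.5 vs reported 24.4 → residual 0.1 km
  B: calculated 126.9 vs reported 150.6 → residual 23.7 km
  C: calculated 52.9 vs reported 52.8 → residual 0.1 km
  D: calculated 200.2 vs reported 200.2 → residual 0.0 km
A, C, D are mutually consistent (residuals ≈ 0); B is off by 23.7 km.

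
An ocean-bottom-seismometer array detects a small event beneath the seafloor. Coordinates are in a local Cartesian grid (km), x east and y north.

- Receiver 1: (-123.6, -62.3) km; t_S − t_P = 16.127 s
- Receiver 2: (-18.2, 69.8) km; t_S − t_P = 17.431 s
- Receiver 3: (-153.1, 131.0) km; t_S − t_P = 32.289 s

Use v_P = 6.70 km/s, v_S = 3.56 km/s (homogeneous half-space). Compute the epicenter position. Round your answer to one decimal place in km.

Distance from S−P lag: d = Δt · v_P v_S / (v_P − v_S) = Δt · (6.70·3.56)/(6.70−3.56) ≈ 7.5962·Δt.
So d_Receiver 1 = 122.50, d_Receiver 2 = 132.41, d_Receiver 3 = 245.27 km.
Circle about each station: (x + 123.6)² + (y + 62.3)² = 122.50²; (x + 18.2)² + (y − 69.8)² = 132.41²; (x + 153.1)² + (y − 131.0)² = 245.27².
Subtracting the Receiver 1 equation from the Receiver 2 and Receiver 3 equations removes the quadratic terms:
210.8 x + 264.2 y = -16481.13
-59.0 x + 386.6 y = -23708.76
Solving the 2×2 system: x ≈ -1.1, y ≈ -61.5 km.
Check against Receiver 1 (with the unrounded x, y): √((x + 123.6)²+(y + 62.3)²) = 122.49 ≈ 122.50 km. ✓

-1.1 km east, -61.5 km north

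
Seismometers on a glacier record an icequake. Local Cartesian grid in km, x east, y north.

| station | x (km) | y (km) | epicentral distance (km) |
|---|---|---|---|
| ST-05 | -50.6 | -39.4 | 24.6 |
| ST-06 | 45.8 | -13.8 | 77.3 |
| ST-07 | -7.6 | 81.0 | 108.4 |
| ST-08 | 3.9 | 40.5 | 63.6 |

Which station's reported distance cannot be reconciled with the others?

ST-08

Solve using three stations at a time. Using ST-05, ST-06, ST-07 (subtract circle equations pairwise → linear system) gives (x, y) ≈ (-30.7, -24.9).
Distances from that point to each station vs reported:
  ST-05: calculated 24.6 vs reported 24.6 → residual 0.0 km
  ST-06: calculated 77.3 vs reported 77.3 → residual 0.0 km
  ST-07: calculated 108.4 vs reported 108.4 → residual 0.0 km
  ST-08: calculated 74.0 vs reported 63.6 → residual 10.4 km
ST-05, ST-06, ST-07 are mutually consistent (residuals ≈ 0); ST-08 is off by 10.4 km.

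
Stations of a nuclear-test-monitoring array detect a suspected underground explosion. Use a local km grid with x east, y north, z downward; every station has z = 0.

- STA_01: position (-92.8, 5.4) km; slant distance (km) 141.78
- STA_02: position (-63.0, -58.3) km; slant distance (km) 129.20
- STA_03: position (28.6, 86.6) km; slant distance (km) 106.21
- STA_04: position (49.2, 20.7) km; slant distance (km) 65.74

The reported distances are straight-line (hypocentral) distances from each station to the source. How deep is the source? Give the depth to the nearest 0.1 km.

z ≈ 60.7 km

Each station gives a sphere (x−x_i)² + (y−y_i)² + z² = d_i² (stations at z=0).
Subtracting the STA_01 sphere from STA_02 and STA_03: z² cancels, leaving linear equations in x and y:
59.6 x − 127.4 y = 2135.82
242.8 x + 162.4 y = 8497.52
Solving: x ≈ 35.198, y ≈ -0.299 km (keep extra digits for the depth step; rounded: 35.2, -0.3).
Then from the STA_01 sphere: z² = 141.78² − (x + 92.8)² − (y − 5.4)² with x = 35.198, y = -0.299, so z ≈ 60.709 ≈ 60.7 km.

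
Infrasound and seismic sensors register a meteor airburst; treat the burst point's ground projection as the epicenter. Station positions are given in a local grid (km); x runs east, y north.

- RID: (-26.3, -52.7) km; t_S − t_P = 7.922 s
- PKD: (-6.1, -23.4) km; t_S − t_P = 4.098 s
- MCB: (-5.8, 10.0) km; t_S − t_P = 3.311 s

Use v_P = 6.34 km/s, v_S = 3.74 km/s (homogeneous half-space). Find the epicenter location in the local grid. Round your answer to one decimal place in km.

(22.8, 0.3)

Distance from S−P lag: d = Δt · v_P v_S / (v_P − v_S) = Δt · (6.34·3.74)/(6.34−3.74) ≈ 9.1198·Δt.
So d_RID = 72.25, d_PKD = 37.37, d_MCB = 30.20 km.
Circle about each station: (x + 26.3)² + (y + 52.7)² = 72.25²; (x + 6.1)² + (y + 23.4)² = 37.37²; (x + 5.8)² + (y − 10.0)² = 30.20².
Subtracting the RID equation from the PKD and MCB equations removes the quadratic terms:
40.4 x + 58.6 y = 939.34
41.0 x + 125.4 y = 972.68
Solving the 2×2 system: x ≈ 22.8, y ≈ 0.3 km.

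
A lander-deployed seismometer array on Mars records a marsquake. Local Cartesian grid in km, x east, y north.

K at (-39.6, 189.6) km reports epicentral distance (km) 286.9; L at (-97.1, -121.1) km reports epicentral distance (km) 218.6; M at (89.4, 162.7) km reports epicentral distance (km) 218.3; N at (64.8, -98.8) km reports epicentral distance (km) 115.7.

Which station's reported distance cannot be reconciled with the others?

N

Solve using three stations at a time. Using K, L, M (subtract circle equations pairwise → linear system) gives (x, y) ≈ (111.1, -54.5).
Distances from that point to each station vs reported:
  K: calculated 286.9 vs reported 286.9 → residual 0.0 km
  L: calculated 218.6 vs reported 218.6 → residual 0.0 km
  M: calculated 218.3 vs reported 218.3 → residual 0.0 km
  N: calculated 64.1 vs reported 115.7 → residual 51.6 km
K, L, M are mutually consistent (residuals ≈ 0); N is off by 51.6 km.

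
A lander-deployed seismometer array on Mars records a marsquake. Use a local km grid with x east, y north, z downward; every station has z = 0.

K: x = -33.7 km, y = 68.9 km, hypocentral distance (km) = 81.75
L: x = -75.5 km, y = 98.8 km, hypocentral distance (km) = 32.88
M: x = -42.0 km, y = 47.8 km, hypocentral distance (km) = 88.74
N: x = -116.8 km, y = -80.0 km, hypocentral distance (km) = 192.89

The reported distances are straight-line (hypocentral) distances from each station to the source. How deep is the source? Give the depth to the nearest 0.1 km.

z ≈ 15.1 km

Each station gives a sphere (x−x_i)² + (y−y_i)² + z² = d_i² (stations at z=0).
Subtracting the K sphere from L and M: z² cancels, leaving linear equations in x and y:
-83.6 x + 59.8 y = 15180.76
-16.6 x − 42.2 y = -3025.79
Solving: x ≈ -101.687, y ≈ 111.701 km (keep extra digits for the depth step; rounded: -101.7, 111.7).
Then from the K sphere: z² = 81.75² − (x + 33.7)² − (y − 68.9)² with x = -101.687, y = 111.701, so z ≈ 15.130 ≈ 15.1 km.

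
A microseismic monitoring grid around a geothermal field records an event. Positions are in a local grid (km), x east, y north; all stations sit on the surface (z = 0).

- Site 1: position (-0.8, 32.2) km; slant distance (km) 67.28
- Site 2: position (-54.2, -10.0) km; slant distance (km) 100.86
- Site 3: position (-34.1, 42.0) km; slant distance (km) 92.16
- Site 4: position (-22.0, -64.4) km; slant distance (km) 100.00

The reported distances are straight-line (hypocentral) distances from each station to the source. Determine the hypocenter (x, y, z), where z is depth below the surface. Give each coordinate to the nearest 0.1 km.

Each station gives a sphere (x−x_i)² + (y−y_i)² + z² = d_i² (stations at z=0).
Subtracting the Site 1 sphere from Site 2 and Site 3: z² cancels, leaving linear equations in x and y:
-106.8 x − 84.4 y = -3645.98
-66.6 x + 19.6 y = -2077.54
Solving: x ≈ 31.993, y ≈ 2.715 km (keep extra digits for the depth step; rounded: 32.0, 2.7).
Then from the Site 1 sphere: z² = 67.28² − (x + 0.8)² − (y − 32.2)² with x = 31.993, y = 2.715, so z ≈ 50.812 ≈ 50.8 km.

x ≈ 32.0 km, y ≈ 2.7 km, depth ≈ 50.8 km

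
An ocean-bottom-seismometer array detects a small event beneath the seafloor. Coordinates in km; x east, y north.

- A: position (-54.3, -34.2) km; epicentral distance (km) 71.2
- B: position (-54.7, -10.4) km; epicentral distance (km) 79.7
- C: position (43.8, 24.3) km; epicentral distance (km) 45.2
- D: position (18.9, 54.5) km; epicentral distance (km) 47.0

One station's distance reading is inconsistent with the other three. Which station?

B

Solve using three stations at a time. Using A, C, D (subtract circle equations pairwise → linear system) gives (x, y) ≈ (0.5, 11.2).
Distances from that point to each station vs reported:
  A: calculated 71.2 vs reported 71.2 → residual 0.0 km
  B: calculated 59.3 vs reported 79.7 → residual 20.4 km
  C: calculated 45.2 vs reported 45.2 → residual 0.0 km
  D: calculated 47.0 vs reported 47.0 → residual 0.0 km
A, C, D are mutually consistent (residuals ≈ 0); B is off by 20.4 km.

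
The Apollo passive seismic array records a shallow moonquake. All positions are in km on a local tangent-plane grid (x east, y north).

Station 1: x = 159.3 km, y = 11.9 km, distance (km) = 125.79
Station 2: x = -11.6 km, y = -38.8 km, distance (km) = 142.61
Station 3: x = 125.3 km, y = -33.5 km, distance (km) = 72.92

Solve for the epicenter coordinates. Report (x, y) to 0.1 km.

Circle about each station: (x − 159.3)² + (y − 11.9)² = 125.79²; (x + 11.6)² + (y + 38.8)² = 142.61²; (x − 125.3)² + (y + 33.5)² = 72.92².
Subtracting pairs of circle equations eliminates x²+y² and gives linear equations (the radical axes):
-341.8 x − 101.4 y = -28392.59
-68.0 x − 90.8 y = 1810.04
Solving the 2×2 system: x ≈ 114.4, y ≈ -105.6 km.

(114.4, -105.6)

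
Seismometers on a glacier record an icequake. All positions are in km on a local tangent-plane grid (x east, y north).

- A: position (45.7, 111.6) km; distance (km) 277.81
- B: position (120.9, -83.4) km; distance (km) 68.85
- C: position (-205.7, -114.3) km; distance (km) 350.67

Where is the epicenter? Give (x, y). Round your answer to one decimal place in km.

Circle about each station: (x − 45.7)² + (y − 111.6)² = 277.81²; (x − 120.9)² + (y + 83.4)² = 68.85²; (x + 205.7)² + (y + 114.3)² = 350.67².
Subtracting the A equation from the B and C equations removes the quadratic terms:
150.4 x − 390.0 y = 79467.39
-502.8 x − 451.8 y = -4957.12
Solving the 2×2 system: x ≈ 143.3, y ≈ -148.5 km.

x ≈ 143.3 km, y ≈ -148.5 km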